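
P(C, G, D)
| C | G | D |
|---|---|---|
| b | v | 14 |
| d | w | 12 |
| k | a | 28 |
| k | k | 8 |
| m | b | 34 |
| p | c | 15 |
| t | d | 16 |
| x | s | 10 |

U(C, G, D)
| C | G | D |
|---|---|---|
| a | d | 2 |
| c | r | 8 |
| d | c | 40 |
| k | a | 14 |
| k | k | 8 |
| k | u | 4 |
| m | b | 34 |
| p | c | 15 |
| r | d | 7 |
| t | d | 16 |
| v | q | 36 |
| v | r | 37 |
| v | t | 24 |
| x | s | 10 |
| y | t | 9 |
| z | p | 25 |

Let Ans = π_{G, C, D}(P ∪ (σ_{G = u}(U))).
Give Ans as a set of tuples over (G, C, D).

{(a, k, 28), (b, m, 34), (c, p, 15), (d, t, 16), (k, k, 8), (s, x, 10), (u, k, 4), (v, b, 14), (w, d, 12)}

σ[G = u]: keep tuples satisfying G = u → {(k, u, 4)}
Taking the union: {(b, v, 14), (d, w, 12), (k, a, 28), (k, k, 8), (k, u, 4), (m, b, 34), (p, c, 15), (t, d, 16), (x, s, 10)}
π[G, C, D]: project onto (G, C, D) → {(a, k, 28), (b, m, 34), (c, p, 15), (d, t, 16), (k, k, 8), (s, x, 10), (u, k, 4), (v, b, 14), (w, d, 12)}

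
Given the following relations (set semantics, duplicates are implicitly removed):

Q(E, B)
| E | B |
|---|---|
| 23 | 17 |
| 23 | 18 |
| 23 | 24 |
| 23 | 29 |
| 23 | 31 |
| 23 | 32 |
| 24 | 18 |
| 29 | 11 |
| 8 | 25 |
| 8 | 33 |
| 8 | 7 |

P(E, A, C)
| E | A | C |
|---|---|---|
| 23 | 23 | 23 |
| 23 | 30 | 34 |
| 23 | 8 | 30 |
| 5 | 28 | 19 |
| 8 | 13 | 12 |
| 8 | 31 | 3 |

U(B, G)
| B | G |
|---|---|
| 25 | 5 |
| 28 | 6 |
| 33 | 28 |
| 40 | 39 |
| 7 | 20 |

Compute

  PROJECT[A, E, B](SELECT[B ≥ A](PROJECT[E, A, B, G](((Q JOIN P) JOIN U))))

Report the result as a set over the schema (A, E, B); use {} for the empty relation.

{(13, 8, 25), (13, 8, 33), (31, 8, 33)}

Natural join on E: {(23, 17, 23, 23), (23, 17, 30, 34), (23, 17, 8, 30), (23, 18, 23, 23), (23, 18, 30, 34), (23, 18, 8, 30), (23, 24, 23, 23), (23, 24, 30, 34), (23, 24, 8, 30), (23, 29, 23, 23), (23, 29, 30, 34), (23, 29, 8, 30), (23, 31, 23, 23), (23, 31, 30, 34), (23, 31, 8, 30), (23, 32, 23, 23), (23, 32, 30, 34), (23, 32, 8, 30), (8, 25, 13, 12), (8, 25, 31, 3), (8, 33, 13, 12), (8, 33, 31, 3), (8, 7, 13, 12), (8, 7, 31, 3)}
Natural join on B: {(8, 25, 13, 12, 5), (8, 25, 31, 3, 5), (8, 33, 13, 12, 28), (8, 33, 31, 3, 28), (8, 7, 13, 12, 20), (8, 7, 31, 3, 20)}
π[E, A, B, G]: project onto (E, A, B, G) → {(8, 13, 25, 5), (8, 13, 33, 28), (8, 13, 7, 20), (8, 31, 25, 5), (8, 31, 33, 28), (8, 31, 7, 20)}
σ[B ≥ A]: keep tuples satisfying B ≥ A → {(8, 13, 25, 5), (8, 13, 33, 28), (8, 31, 33, 28)}
π[A, E, B]: project onto (A, E, B) → {(13, 8, 25), (13, 8, 33), (31, 8, 33)}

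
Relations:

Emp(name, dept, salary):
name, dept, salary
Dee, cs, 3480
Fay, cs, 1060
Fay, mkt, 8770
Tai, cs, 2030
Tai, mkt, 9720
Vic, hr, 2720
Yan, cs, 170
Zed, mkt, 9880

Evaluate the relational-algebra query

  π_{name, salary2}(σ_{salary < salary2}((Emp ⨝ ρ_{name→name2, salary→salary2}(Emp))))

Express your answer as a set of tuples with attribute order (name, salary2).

ρ[name→name2, salary→salary2]: schema becomes (name2, dept, salary2); tuples unchanged.
Natural join on dept: {(Dee, cs, 3480, Dee, 3480), (Dee, cs, 3480, Fay, 1060), (Dee, cs, 3480, Tai, 2030), (Dee, cs, 3480, Yan, 170), (Fay, cs, 1060, Dee, 3480), (Fay, cs, 1060, Fay, 1060), (Fay, cs, 1060, Tai, 2030), (Fay, cs, 1060, Yan, 170), (Fay, mkt, 8770, Fay, 8770), (Fay, mkt, 8770, Tai, 9720), (Fay, mkt, 8770, Zed, 9880), (Tai, cs, 2030, Dee, 3480), (Tai, cs, 2030, Fay, 1060), (Tai, cs, 2030, Tai, 2030), (Tai, cs, 2030, Yan, 170), (Tai, mkt, 9720, Fay, 8770), (Tai, mkt, 9720, Tai, 9720), (Tai, mkt, 9720, Zed, 9880), (Vic, hr, 2720, Vic, 2720), (Yan, cs, 170, Dee, 3480), (Yan, cs, 170, Fay, 1060), (Yan, cs, 170, Tai, 2030), (Yan, cs, 170, Yan, 170), (Zed, mkt, 9880, Fay, 8770), (Zed, mkt, 9880, Tai, 9720), (Zed, mkt, 9880, Zed, 9880)}
Selection salary < salary2: {(Fay, cs, 1060, Dee, 3480), (Fay, cs, 1060, Tai, 2030), (Fay, mkt, 8770, Tai, 9720), (Fay, mkt, 8770, Zed, 9880), (Tai, cs, 2030, Dee, 3480), (Tai, mkt, 9720, Zed, 9880), (Yan, cs, 170, Dee, 3480), (Yan, cs, 170, Fay, 1060), (Yan, cs, 170, Tai, 2030)}
Projecting to name, salary2: {(Fay, 2030), (Fay, 3480), (Fay, 9720), (Fay, 9880), (Tai, 3480), (Tai, 9880), (Yan, 1060), (Yan, 2030), (Yan, 3480)}

{(Fay, 2030), (Fay, 3480), (Fay, 9720), (Fay, 9880), (Tai, 3480), (Tai, 9880), (Yan, 1060), (Yan, 2030), (Yan, 3480)}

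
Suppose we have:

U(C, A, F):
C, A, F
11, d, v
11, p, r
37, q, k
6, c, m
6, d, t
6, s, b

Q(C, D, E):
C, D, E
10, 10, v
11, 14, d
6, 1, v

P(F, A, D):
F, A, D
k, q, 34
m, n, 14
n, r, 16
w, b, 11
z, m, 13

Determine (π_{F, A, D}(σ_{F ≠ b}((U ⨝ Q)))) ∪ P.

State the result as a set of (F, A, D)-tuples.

{(k, q, 34), (m, c, 1), (m, n, 14), (n, r, 16), (r, p, 14), (t, d, 1), (v, d, 14), (w, b, 11), (z, m, 13)}

Natural join on C: {(11, d, v, 14, d), (11, p, r, 14, d), (6, c, m, 1, v), (6, d, t, 1, v), (6, s, b, 1, v)}
σ[F ≠ b]: keep tuples satisfying F ≠ b → {(11, d, v, 14, d), (11, p, r, 14, d), (6, c, m, 1, v), (6, d, t, 1, v)}
Keep only column(s) F, A, D: {(m, c, 1), (r, p, 14), (t, d, 1), (v, d, 14)}
Union: {(m, c, 1), (r, p, 14), (t, d, 1), (v, d, 14)} with {(k, q, 34), (m, n, 14), (n, r, 16), (w, b, 11), (z, m, 13)} → {(k, q, 34), (m, c, 1), (m, n, 14), (n, r, 16), (r, p, 14), (t, d, 1), (v, d, 14), (w, b, 11), (z, m, 13)}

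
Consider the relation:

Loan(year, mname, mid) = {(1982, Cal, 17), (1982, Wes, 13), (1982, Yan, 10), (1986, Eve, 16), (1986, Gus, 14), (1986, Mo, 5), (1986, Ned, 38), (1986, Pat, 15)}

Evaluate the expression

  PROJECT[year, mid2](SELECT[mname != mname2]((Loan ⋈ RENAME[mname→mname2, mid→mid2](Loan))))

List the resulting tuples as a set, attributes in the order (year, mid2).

{(1982, 10), (1982, 13), (1982, 17), (1986, 14), (1986, 15), (1986, 16), (1986, 38), (1986, 5)}

ρ[mname→mname2, mid→mid2]: schema becomes (year, mname2, mid2); tuples unchanged.
Loan ⋈ RENAME[mname→mname2, mid→mid2](Loan) (natural join on year): {(1982, Cal, 17, Cal, 17), (1982, Cal, 17, Wes, 13), (1982, Cal, 17, Yan, 10), (1982, Wes, 13, Cal, 17), (1982, Wes, 13, Wes, 13), (1982, Wes, 13, Yan, 10), (1982, Yan, 10, Cal, 17), (1982, Yan, 10, Wes, 13), (1982, Yan, 10, Yan, 10), (1986, Eve, 16, Eve, 16), (1986, Eve, 16, Gus, 14), (1986, Eve, 16, Mo, 5), (1986, Eve, 16, Ned, 38), (1986, Eve, 16, Pat, 15), (1986, Gus, 14, Eve, 16), (1986, Gus, 14, Gus, 14), (1986, Gus, 14, Mo, 5), (1986, Gus, 14, Ned, 38), (1986, Gus, 14, Pat, 15), (1986, Mo, 5, Eve, 16), (1986, Mo, 5, Gus, 14), (1986, Mo, 5, Mo, 5), (1986, Mo, 5, Ned, 38), (1986, Mo, 5, Pat, 15), (1986, Ned, 38, Eve, 16), (1986, Ned, 38, Gus, 14), (1986, Ned, 38, Mo, 5), (1986, Ned, 38, Ned, 38), (1986, Ned, 38, Pat, 15), (1986, Pat, 15, Eve, 16), (1986, Pat, 15, Gus, 14), (1986, Pat, 15, Mo, 5), (1986, Pat, 15, Ned, 38), (1986, Pat, 15, Pat, 15)}
Selection mname != mname2: {(1982, Cal, 17, Wes, 13), (1982, Cal, 17, Yan, 10), (1982, Wes, 13, Cal, 17), (1982, Wes, 13, Yan, 10), (1982, Yan, 10, Cal, 17), (1982, Yan, 10, Wes, 13), (1986, Eve, 16, Gus, 14), (1986, Eve, 16, Mo, 5), (1986, Eve, 16, Ned, 38), (1986, Eve, 16, Pat, 15), (1986, Gus, 14, Eve, 16), (1986, Gus, 14, Mo, 5), (1986, Gus, 14, Ned, 38), (1986, Gus, 14, Pat, 15), (1986, Mo, 5, Eve, 16), (1986, Mo, 5, Gus, 14), (1986, Mo, 5, Ned, 38), (1986, Mo, 5, Pat, 15), (1986, Ned, 38, Eve, 16), (1986, Ned, 38, Gus, 14), (1986, Ned, 38, Mo, 5), (1986, Ned, 38, Pat, 15), (1986, Pat, 15, Eve, 16), (1986, Pat, 15, Gus, 14), (1986, Pat, 15, Mo, 5), (1986, Pat, 15, Ned, 38)}
π_{year, mid2} gives {(1982, 10), (1982, 13), (1982, 17), (1986, 14), (1986, 15), (1986, 16), (1986, 38), (1986, 5)} (18 duplicate(s) eliminated).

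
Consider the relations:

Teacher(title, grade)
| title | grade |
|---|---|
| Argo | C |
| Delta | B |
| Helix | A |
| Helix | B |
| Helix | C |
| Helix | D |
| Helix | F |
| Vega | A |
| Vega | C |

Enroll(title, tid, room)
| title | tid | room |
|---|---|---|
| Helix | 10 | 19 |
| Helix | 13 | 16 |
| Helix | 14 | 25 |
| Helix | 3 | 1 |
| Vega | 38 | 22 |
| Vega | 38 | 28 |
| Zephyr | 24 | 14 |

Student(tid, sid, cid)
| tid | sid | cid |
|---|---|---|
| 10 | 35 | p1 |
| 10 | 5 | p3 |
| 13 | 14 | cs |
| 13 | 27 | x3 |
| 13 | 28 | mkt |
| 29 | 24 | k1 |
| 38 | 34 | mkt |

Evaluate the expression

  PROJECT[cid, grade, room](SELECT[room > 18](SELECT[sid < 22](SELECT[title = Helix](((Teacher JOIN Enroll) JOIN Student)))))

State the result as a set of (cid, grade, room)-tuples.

{(p3, A, 19), (p3, B, 19), (p3, C, 19), (p3, D, 19), (p3, F, 19)}

Joining Teacher and Enroll on title yields {(Helix, A, 10, 19), (Helix, A, 13, 16), (Helix, A, 14, 25), (Helix, A, 3, 1), (Helix, B, 10, 19), (Helix, B, 13, 16), (Helix, B, 14, 25), (Helix, B, 3, 1), (Helix, C, 10, 19), (Helix, C, 13, 16), (Helix, C, 14, 25), (Helix, C, 3, 1), (Helix, D, 10, 19), (Helix, D, 13, 16), (Helix, D, 14, 25), (Helix, D, 3, 1), (Helix, F, 10, 19), (Helix, F, 13, 16), (Helix, F, 14, 25), (Helix, F, 3, 1), (Vega, A, 38, 22), (Vega, A, 38, 28), (Vega, C, 38, 22), (Vega, C, 38, 28)}.
Joining (Teacher JOIN Enroll) and Student on tid yields {(Helix, A, 10, 19, 35, p1), (Helix, A, 10, 19, 5, p3), (Helix, A, 13, 16, 14, cs), (Helix, A, 13, 16, 27, x3), (Helix, A, 13, 16, 28, mkt), (Helix, B, 10, 19, 35, p1), (Helix, B, 10, 19, 5, p3), (Helix, B, 13, 16, 14, cs), (Helix, B, 13, 16, 27, x3), (Helix, B, 13, 16, 28, mkt), (Helix, C, 10, 19, 35, p1), (Helix, C, 10, 19, 5, p3), (Helix, C, 13, 16, 14, cs), (Helix, C, 13, 16, 27, x3), (Helix, C, 13, 16, 28, mkt), (Helix, D, 10, 19, 35, p1), (Helix, D, 10, 19, 5, p3), (Helix, D, 13, 16, 14, cs), (Helix, D, 13, 16, 27, x3), (Helix, D, 13, 16, 28, mkt), (Helix, F, 10, 19, 35, p1), (Helix, F, 10, 19, 5, p3), (Helix, F, 13, 16, 14, cs), (Helix, F, 13, 16, 27, x3), (Helix, F, 13, 16, 28, mkt), (Vega, A, 38, 22, 34, mkt), (Vega, A, 38, 28, 34, mkt), (Vega, C, 38, 22, 34, mkt), (Vega, C, 38, 28, 34, mkt)}.
Apply σ_{title = Helix}; surviving tuples: {(Helix, A, 10, 19, 35, p1), (Helix, A, 10, 19, 5, p3), (Helix, A, 13, 16, 14, cs), (Helix, A, 13, 16, 27, x3), (Helix, A, 13, 16, 28, mkt), (Helix, B, 10, 19, 35, p1), (Helix, B, 10, 19, 5, p3), (Helix, B, 13, 16, 14, cs), (Helix, B, 13, 16, 27, x3), (Helix, B, 13, 16, 28, mkt), (Helix, C, 10, 19, 35, p1), (Helix, C, 10, 19, 5, p3), (Helix, C, 13, 16, 14, cs), (Helix, C, 13, 16, 27, x3), (Helix, C, 13, 16, 28, mkt), (Helix, D, 10, 19, 35, p1), (Helix, D, 10, 19, 5, p3), (Helix, D, 13, 16, 14, cs), (Helix, D, 13, 16, 27, x3), (Helix, D, 13, 16, 28, mkt), (Helix, F, 10, 19, 35, p1), (Helix, F, 10, 19, 5, p3), (Helix, F, 13, 16, 14, cs), (Helix, F, 13, 16, 27, x3), (Helix, F, 13, 16, 28, mkt)}
Apply σ_{sid < 22}; surviving tuples: {(Helix, A, 10, 19, 5, p3), (Helix, A, 13, 16, 14, cs), (Helix, B, 10, 19, 5, p3), (Helix, B, 13, 16, 14, cs), (Helix, C, 10, 19, 5, p3), (Helix, C, 13, 16, 14, cs), (Helix, D, 10, 19, 5, p3), (Helix, D, 13, 16, 14, cs), (Helix, F, 10, 19, 5, p3), (Helix, F, 13, 16, 14, cs)}
Apply σ_{room > 18}; surviving tuples: {(Helix, A, 10, 19, 5, p3), (Helix, B, 10, 19, 5, p3), (Helix, C, 10, 19, 5, p3), (Helix, D, 10, 19, 5, p3), (Helix, F, 10, 19, 5, p3)}
Projecting to cid, grade, room: {(p3, A, 19), (p3, B, 19), (p3, C, 19), (p3, D, 19), (p3, F, 19)}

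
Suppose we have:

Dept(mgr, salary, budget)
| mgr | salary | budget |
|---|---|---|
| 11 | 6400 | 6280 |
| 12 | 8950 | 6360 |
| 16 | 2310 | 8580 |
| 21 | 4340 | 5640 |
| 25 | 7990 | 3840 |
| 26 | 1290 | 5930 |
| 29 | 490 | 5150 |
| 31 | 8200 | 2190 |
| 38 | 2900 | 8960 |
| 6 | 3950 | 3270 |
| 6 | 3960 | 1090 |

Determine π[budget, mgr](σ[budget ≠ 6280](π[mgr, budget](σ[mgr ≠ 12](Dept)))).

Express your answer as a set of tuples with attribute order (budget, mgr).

{(1090, 6), (2190, 31), (3270, 6), (3840, 25), (5150, 29), (5640, 21), (5930, 26), (8580, 16), (8960, 38)}

Selection mgr ≠ 12: {(11, 6400, 6280), (16, 2310, 8580), (21, 4340, 5640), (25, 7990, 3840), (26, 1290, 5930), (29, 490, 5150), (31, 8200, 2190), (38, 2900, 8960), (6, 3950, 3270), (6, 3960, 1090)}
Projecting to mgr, budget: {(11, 6280), (16, 8580), (21, 5640), (25, 3840), (26, 5930), (29, 5150), (31, 2190), (38, 8960), (6, 1090), (6, 3270)}
Selection budget ≠ 6280: {(16, 8580), (21, 5640), (25, 3840), (26, 5930), (29, 5150), (31, 2190), (38, 8960), (6, 1090), (6, 3270)}
Projecting to budget, mgr: {(1090, 6), (2190, 31), (3270, 6), (3840, 25), (5150, 29), (5640, 21), (5930, 26), (8580, 16), (8960, 38)}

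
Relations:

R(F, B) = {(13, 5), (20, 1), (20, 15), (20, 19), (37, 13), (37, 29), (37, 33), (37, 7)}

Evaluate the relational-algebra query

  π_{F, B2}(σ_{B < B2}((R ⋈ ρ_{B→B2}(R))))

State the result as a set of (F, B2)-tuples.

{(20, 15), (20, 19), (37, 13), (37, 29), (37, 33)}

ρ[B→B2]: schema becomes (F, B2); tuples unchanged.
Joining R and ρ_{B→B2}(R) on F yields {(13, 5, 5), (20, 1, 1), (20, 1, 15), (20, 1, 19), (20, 15, 1), (20, 15, 15), (20, 15, 19), (20, 19, 1), (20, 19, 15), (20, 19, 19), (37, 13, 13), (37, 13, 29), (37, 13, 33), (37, 13, 7), (37, 29, 13), (37, 29, 29), (37, 29, 33), (37, 29, 7), (37, 33, 13), (37, 33, 29), (37, 33, 33), (37, 33, 7), (37, 7, 13), (37, 7, 29), (37, 7, 33), (37, 7, 7)}.
σ[B < B2]: keep tuples satisfying B < B2 → {(20, 1, 15), (20, 1, 19), (20, 15, 19), (37, 13, 29), (37, 13, 33), (37, 29, 33), (37, 7, 13), (37, 7, 29), (37, 7, 33)}
π[F, B2]: project onto (F, B2) (4 duplicate(s) eliminated) → {(20, 15), (20, 19), (37, 13), (37, 29), (37, 33)}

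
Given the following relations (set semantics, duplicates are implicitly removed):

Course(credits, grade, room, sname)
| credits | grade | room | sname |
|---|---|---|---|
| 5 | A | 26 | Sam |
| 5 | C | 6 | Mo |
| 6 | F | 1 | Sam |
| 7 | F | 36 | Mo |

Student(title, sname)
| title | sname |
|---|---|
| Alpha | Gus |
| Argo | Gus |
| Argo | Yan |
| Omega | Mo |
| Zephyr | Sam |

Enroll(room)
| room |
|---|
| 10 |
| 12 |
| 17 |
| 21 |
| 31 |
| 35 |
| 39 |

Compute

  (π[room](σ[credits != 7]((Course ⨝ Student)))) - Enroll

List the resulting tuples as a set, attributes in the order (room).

Joining Course and Student on sname yields {(5, A, 26, Sam, Zephyr), (5, C, 6, Mo, Omega), (6, F, 1, Sam, Zephyr), (7, F, 36, Mo, Omega)}.
Selection credits != 7: {(5, A, 26, Sam, Zephyr), (5, C, 6, Mo, Omega), (6, F, 1, Sam, Zephyr)}
π_{room} gives {1, 26, 6}.
Set difference of the two operands is {1, 26, 6}.

{1, 26, 6}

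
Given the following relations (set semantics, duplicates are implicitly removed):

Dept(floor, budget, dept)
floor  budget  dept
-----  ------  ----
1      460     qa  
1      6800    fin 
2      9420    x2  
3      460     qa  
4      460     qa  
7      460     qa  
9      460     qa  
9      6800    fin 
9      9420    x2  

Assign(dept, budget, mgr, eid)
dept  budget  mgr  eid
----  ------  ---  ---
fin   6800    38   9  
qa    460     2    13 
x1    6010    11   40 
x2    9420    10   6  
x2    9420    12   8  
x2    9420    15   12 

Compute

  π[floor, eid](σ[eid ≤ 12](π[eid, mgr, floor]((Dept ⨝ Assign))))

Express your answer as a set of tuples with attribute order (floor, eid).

Natural join on budget, dept: {(1, 460, qa, 2, 13), (1, 6800, fin, 38, 9), (2, 9420, x2, 10, 6), (2, 9420, x2, 12, 8), (2, 9420, x2, 15, 12), (3, 460, qa, 2, 13), (4, 460, qa, 2, 13), (7, 460, qa, 2, 13), (9, 460, qa, 2, 13), (9, 6800, fin, 38, 9), (9, 9420, x2, 10, 6), (9, 9420, x2, 12, 8), (9, 9420, x2, 15, 12)}
π[eid, mgr, floor]: project onto (eid, mgr, floor) → {(12, 15, 2), (12, 15, 9), (13, 2, 1), (13, 2, 3), (13, 2, 4), (13, 2, 7), (13, 2, 9), (6, 10, 2), (6, 10, 9), (8, 12, 2), (8, 12, 9), (9, 38, 1), (9, 38, 9)}
σ[eid ≤ 12]: keep tuples satisfying eid ≤ 12 → {(12, 15, 2), (12, 15, 9), (6, 10, 2), (6, 10, 9), (8, 12, 2), (8, 12, 9), (9, 38, 1), (9, 38, 9)}
π[floor, eid]: project onto (floor, eid) → {(1, 9), (2, 12), (2, 6), (2, 8), (9, 12), (9, 6), (9, 8), (9, 9)}

{(1, 9), (2, 12), (2, 6), (2, 8), (9, 12), (9, 6), (9, 8), (9, 9)}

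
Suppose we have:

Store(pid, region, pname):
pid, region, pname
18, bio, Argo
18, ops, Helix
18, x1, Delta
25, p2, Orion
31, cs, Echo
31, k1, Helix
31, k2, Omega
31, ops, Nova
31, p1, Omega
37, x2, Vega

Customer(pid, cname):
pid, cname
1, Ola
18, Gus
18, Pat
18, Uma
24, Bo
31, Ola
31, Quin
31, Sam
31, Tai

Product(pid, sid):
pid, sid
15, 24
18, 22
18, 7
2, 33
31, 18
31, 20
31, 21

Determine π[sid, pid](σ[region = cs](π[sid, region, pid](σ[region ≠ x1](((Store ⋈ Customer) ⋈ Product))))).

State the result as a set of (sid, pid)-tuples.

{(18, 31), (20, 31), (21, 31)}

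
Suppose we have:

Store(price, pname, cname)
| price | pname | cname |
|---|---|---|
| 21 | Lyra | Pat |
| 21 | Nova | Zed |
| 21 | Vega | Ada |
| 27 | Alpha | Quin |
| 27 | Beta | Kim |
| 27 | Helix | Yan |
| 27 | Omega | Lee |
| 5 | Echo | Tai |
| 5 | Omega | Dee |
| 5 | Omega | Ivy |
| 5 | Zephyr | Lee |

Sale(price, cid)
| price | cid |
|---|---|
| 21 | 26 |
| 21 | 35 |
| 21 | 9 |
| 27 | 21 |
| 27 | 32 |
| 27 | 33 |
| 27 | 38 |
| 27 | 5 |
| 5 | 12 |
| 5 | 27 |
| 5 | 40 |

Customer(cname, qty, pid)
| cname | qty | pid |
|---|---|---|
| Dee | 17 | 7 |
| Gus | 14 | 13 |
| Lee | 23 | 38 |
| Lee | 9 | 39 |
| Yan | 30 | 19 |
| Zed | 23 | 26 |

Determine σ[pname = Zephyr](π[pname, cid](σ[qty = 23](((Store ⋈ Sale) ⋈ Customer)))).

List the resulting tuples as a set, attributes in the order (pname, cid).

Joining Store and Sale on price yields {(21, Lyra, Pat, 26), (21, Lyra, Pat, 35), (21, Lyra, Pat, 9), (21, Nova, Zed, 26), (21, Nova, Zed, 35), (21, Nova, Zed, 9), (21, Vega, Ada, 26), (21, Vega, Ada, 35), (21, Vega, Ada, 9), (27, Alpha, Quin, 21), (27, Alpha, Quin, 32), (27, Alpha, Quin, 33), (27, Alpha, Quin, 38), (27, Alpha, Quin, 5), (27, Beta, Kim, 21), (27, Beta, Kim, 32), (27, Beta, Kim, 33), (27, Beta, Kim, 38), (27, Beta, Kim, 5), (27, Helix, Yan, 21), (27, Helix, Yan, 32), (27, Helix, Yan, 33), (27, Helix, Yan, 38), (27, Helix, Yan, 5), (27, Omega, Lee, 21), (27, Omega, Lee, 32), (27, Omega, Lee, 33), (27, Omega, Lee, 38), (27, Omega, Lee, 5), (5, Echo, Tai, 12), (5, Echo, Tai, 27), (5, Echo, Tai, 40), (5, Omega, Dee, 12), (5, Omega, Dee, 27), (5, Omega, Dee, 40), (5, Omega, Ivy, 12), (5, Omega, Ivy, 27), (5, Omega, Ivy, 40), (5, Zephyr, Lee, 12), (5, Zephyr, Lee, 27), (5, Zephyr, Lee, 40)}.
Joining (Store ⋈ Sale) and Customer on cname yields {(21, Nova, Zed, 26, 23, 26), (21, Nova, Zed, 35, 23, 26), (21, Nova, Zed, 9, 23, 26), (27, Helix, Yan, 21, 30, 19), (27, Helix, Yan, 32, 30, 19), (27, Helix, Yan, 33, 30, 19), (27, Helix, Yan, 38, 30, 19), (27, Helix, Yan, 5, 30, 19), (27, Omega, Lee, 21, 23, 38), (27, Omega, Lee, 21, 9, 39), (27, Omega, Lee, 32, 23, 38), (27, Omega, Lee, 32, 9, 39), (27, Omega, Lee, 33, 23, 38), (27, Omega, Lee, 33, 9, 39), (27, Omega, Lee, 38, 23, 38), (27, Omega, Lee, 38, 9, 39), (27, Omega, Lee, 5, 23, 38), (27, Omega, Lee, 5, 9, 39), (5, Omega, Dee, 12, 17, 7), (5, Omega, Dee, 27, 17, 7), (5, Omega, Dee, 40, 17, 7), (5, Zephyr, Lee, 12, 23, 38), (5, Zephyr, Lee, 12, 9, 39), (5, Zephyr, Lee, 27, 23, 38), (5, Zephyr, Lee, 27, 9, 39), (5, Zephyr, Lee, 40, 23, 38), (5, Zephyr, Lee, 40, 9, 39)}.
Filtering on qty = 23 leaves {(21, Nova, Zed, 26, 23, 26), (21, Nova, Zed, 35, 23, 26), (21, Nova, Zed, 9, 23, 26), (27, Omega, Lee, 21, 23, 38), (27, Omega, Lee, 32, 23, 38), (27, Omega, Lee, 33, 23, 38), (27, Omega, Lee, 38, 23, 38), (27, Omega, Lee, 5, 23, 38), (5, Zephyr, Lee, 12, 23, 38), (5, Zephyr, Lee, 27, 23, 38), (5, Zephyr, Lee, 40, 23, 38)}.
Keep only column(s) pname, cid: {(Nova, 26), (Nova, 35), (Nova, 9), (Omega, 21), (Omega, 32), (Omega, 33), (Omega, 38), (Omega, 5), (Zephyr, 12), (Zephyr, 27), (Zephyr, 40)}
Filtering on pname = Zephyr leaves {(Zephyr, 12), (Zephyr, 27), (Zephyr, 40)}.

{(Zephyr, 12), (Zephyr, 27), (Zephyr, 40)}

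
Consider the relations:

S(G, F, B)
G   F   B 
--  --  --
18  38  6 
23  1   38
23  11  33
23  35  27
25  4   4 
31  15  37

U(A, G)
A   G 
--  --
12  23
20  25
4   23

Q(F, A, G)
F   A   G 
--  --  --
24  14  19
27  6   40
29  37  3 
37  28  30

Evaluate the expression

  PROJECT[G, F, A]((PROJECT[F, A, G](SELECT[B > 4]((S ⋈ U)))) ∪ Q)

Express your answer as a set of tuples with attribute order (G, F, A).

S ⋈ U (natural join on G): {(23, 1, 38, 12), (23, 1, 38, 4), (23, 11, 33, 12), (23, 11, 33, 4), (23, 35, 27, 12), (23, 35, 27, 4), (25, 4, 4, 20)}
Apply σ_{B > 4}; surviving tuples: {(23, 1, 38, 12), (23, 1, 38, 4), (23, 11, 33, 12), (23, 11, 33, 4), (23, 35, 27, 12), (23, 35, 27, 4)}
Projecting to F, A, G: {(1, 12, 23), (1, 4, 23), (11, 12, 23), (11, 4, 23), (35, 12, 23), (35, 4, 23)}
Union: {(1, 12, 23), (1, 4, 23), (11, 12, 23), (11, 4, 23), (35, 12, 23), (35, 4, 23)} with {(24, 14, 19), (27, 6, 40), (29, 37, 3), (37, 28, 30)} → {(1, 12, 23), (1, 4, 23), (11, 12, 23), (11, 4, 23), (24, 14, 19), (27, 6, 40), (29, 37, 3), (35, 12, 23), (35, 4, 23), (37, 28, 30)}
Projecting to G, F, A: {(19, 24, 14), (23, 1, 12), (23, 1, 4), (23, 11, 12), (23, 11, 4), (23, 35, 12), (23, 35, 4), (3, 29, 37), (30, 37, 28), (40, 27, 6)}

{(19, 24, 14), (23, 1, 12), (23, 1, 4), (23, 11, 12), (23, 11, 4), (23, 35, 12), (23, 35, 4), (3, 29, 37), (30, 37, 28), (40, 27, 6)}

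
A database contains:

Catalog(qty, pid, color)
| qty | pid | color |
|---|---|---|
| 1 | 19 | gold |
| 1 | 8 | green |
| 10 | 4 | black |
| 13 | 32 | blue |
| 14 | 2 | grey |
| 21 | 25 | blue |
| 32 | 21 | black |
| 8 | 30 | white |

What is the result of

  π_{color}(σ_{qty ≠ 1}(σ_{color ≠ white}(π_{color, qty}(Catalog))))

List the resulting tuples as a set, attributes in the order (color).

{black, blue, grey}

Projecting to color, qty: {(black, 10), (black, 32), (blue, 13), (blue, 21), (gold, 1), (green, 1), (grey, 14), (white, 8)}
Filtering on color ≠ white leaves {(black, 10), (black, 32), (blue, 13), (blue, 21), (gold, 1), (green, 1), (grey, 14)}.
Filtering on qty ≠ 1 leaves {(black, 10), (black, 32), (blue, 13), (blue, 21), (grey, 14)}.
Projecting to color (2 duplicate(s) eliminated): {black, blue, grey}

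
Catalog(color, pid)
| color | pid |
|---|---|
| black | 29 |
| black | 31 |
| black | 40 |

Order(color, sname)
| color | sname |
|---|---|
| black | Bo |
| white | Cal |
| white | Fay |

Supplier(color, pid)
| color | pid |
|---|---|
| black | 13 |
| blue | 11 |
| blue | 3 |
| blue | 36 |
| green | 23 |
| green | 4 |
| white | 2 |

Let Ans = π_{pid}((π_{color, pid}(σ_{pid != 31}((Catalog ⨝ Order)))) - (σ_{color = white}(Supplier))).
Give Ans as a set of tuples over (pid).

Joining Catalog and Order on color yields {(black, 29, Bo), (black, 31, Bo), (black, 40, Bo)}.
σ[pid != 31]: keep tuples satisfying pid != 31 → {(black, 29, Bo), (black, 40, Bo)}
Projecting to color, pid: {(black, 29), (black, 40)}
σ[color = white]: keep tuples satisfying color = white → {(white, 2)}
Set difference of the two operands is {(black, 29), (black, 40)}.
Projecting to pid: {29, 40}

{29, 40}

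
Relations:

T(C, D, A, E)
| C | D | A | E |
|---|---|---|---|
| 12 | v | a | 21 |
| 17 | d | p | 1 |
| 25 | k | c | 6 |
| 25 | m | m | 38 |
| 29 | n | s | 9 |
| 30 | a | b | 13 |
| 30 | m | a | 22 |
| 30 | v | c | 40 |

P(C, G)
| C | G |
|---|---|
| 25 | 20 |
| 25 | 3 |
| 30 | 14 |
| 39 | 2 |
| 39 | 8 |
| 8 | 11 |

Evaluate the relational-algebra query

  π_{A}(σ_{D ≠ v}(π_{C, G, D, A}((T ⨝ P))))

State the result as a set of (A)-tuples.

{a, b, c, m}

Joining T and P on C yields {(25, k, c, 6, 20), (25, k, c, 6, 3), (25, m, m, 38, 20), (25, m, m, 38, 3), (30, a, b, 13, 14), (30, m, a, 22, 14), (30, v, c, 40, 14)}.
π[C, G, D, A]: project onto (C, G, D, A) → {(25, 20, k, c), (25, 20, m, m), (25, 3, k, c), (25, 3, m, m), (30, 14, a, b), (30, 14, m, a), (30, 14, v, c)}
σ[D ≠ v]: keep tuples satisfying D ≠ v → {(25, 20, k, c), (25, 20, m, m), (25, 3, k, c), (25, 3, m, m), (30, 14, a, b), (30, 14, m, a)}
π[A]: project onto (A) (2 duplicate(s) eliminated) → {a, b, c, m}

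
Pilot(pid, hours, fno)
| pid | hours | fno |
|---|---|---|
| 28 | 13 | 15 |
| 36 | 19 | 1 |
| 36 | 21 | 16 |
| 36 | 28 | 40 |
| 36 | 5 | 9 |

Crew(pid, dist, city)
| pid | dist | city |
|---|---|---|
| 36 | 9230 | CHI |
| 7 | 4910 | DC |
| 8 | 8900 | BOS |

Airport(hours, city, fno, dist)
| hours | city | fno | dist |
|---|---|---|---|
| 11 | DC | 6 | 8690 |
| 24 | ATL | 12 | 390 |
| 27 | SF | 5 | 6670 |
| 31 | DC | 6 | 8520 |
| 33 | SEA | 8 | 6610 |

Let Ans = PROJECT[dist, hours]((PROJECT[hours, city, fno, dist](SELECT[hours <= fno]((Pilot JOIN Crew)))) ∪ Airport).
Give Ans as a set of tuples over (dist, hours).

{(390, 24), (6610, 33), (6670, 27), (8520, 31), (8690, 11), (9230, 28), (9230, 5)}

Natural join on pid: {(36, 19, 1, 9230, CHI), (36, 21, 16, 9230, CHI), (36, 28, 40, 9230, CHI), (36, 5, 9, 9230, CHI)}
σ[hours <= fno]: keep tuples satisfying hours <= fno → {(36, 28, 40, 9230, CHI), (36, 5, 9, 9230, CHI)}
π_{hours, city, fno, dist} gives {(28, CHI, 40, 9230), (5, CHI, 9, 9230)}.
Union: {(28, CHI, 40, 9230), (5, CHI, 9, 9230)} with {(11, DC, 6, 8690), (24, ATL, 12, 390), (27, SF, 5, 6670), (31, DC, 6, 8520), (33, SEA, 8, 6610)} → {(11, DC, 6, 8690), (24, ATL, 12, 390), (27, SF, 5, 6670), (28, CHI, 40, 9230), (31, DC, 6, 8520), (33, SEA, 8, 6610), (5, CHI, 9, 9230)}
π_{dist, hours} gives {(390, 24), (6610, 33), (6670, 27), (8520, 31), (8690, 11), (9230, 28), (9230, 5)}.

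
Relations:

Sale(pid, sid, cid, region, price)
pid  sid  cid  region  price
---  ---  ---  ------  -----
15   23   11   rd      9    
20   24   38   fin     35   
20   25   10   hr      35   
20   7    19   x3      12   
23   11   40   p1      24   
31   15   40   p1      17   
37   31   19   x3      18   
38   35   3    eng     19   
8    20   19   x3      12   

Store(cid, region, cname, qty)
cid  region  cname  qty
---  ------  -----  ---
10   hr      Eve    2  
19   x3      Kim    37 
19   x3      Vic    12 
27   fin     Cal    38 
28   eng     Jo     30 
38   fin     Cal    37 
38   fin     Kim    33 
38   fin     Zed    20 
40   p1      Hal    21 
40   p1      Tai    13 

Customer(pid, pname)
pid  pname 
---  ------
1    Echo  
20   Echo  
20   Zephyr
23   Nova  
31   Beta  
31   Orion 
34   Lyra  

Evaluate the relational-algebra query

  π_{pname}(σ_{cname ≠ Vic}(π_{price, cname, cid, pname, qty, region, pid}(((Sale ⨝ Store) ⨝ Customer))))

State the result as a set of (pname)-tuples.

{Beta, Echo, Nova, Orion, Zephyr}

Natural join on cid, region: {(20, 24, 38, fin, 35, Cal, 37), (20, 24, 38, fin, 35, Kim, 33), (20, 24, 38, fin, 35, Zed, 20), (20, 25, 10, hr, 35, Eve, 2), (20, 7, 19, x3, 12, Kim, 37), (20, 7, 19, x3, 12, Vic, 12), (23, 11, 40, p1, 24, Hal, 21), (23, 11, 40, p1, 24, Tai, 13), (31, 15, 40, p1, 17, Hal, 21), (31, 15, 40, p1, 17, Tai, 13), (37, 31, 19, x3, 18, Kim, 37), (37, 31, 19, x3, 18, Vic, 12), (8, 20, 19, x3, 12, Kim, 37), (8, 20, 19, x3, 12, Vic, 12)}
Natural join on pid: {(20, 24, 38, fin, 35, Cal, 37, Echo), (20, 24, 38, fin, 35, Cal, 37, Zephyr), (20, 24, 38, fin, 35, Kim, 33, Echo), (20, 24, 38, fin, 35, Kim, 33, Zephyr), (20, 24, 38, fin, 35, Zed, 20, Echo), (20, 24, 38, fin, 35, Zed, 20, Zephyr), (20, 25, 10, hr, 35, Eve, 2, Echo), (20, 25, 10, hr, 35, Eve, 2, Zephyr), (20, 7, 19, x3, 12, Kim, 37, Echo), (20, 7, 19, x3, 12, Kim, 37, Zephyr), (20, 7, 19, x3, 12, Vic, 12, Echo), (20, 7, 19, x3, 12, Vic, 12, Zephyr), (23, 11, 40, p1, 24, Hal, 21, Nova), (23, 11, 40, p1, 24, Tai, 13, Nova), (31, 15, 40, p1, 17, Hal, 21, Beta), (31, 15, 40, p1, 17, Hal, 21, Orion), (31, 15, 40, p1, 17, Tai, 13, Beta), (31, 15, 40, p1, 17, Tai, 13, Orion)}
π[price, cname, cid, pname, qty, region, pid]: project onto (price, cname, cid, pname, qty, region, pid) → {(12, Kim, 19, Echo, 37, x3, 20), (12, Kim, 19, Zephyr, 37, x3, 20), (12, Vic, 19, Echo, 12, x3, 20), (12, Vic, 19, Zephyr, 12, x3, 20), (17, Hal, 40, Beta, 21, p1, 31), (17, Hal, 40, Orion, 21, p1, 31), (17, Tai, 40, Beta, 13, p1, 31), (17, Tai, 40, Orion, 13, p1, 31), (24, Hal, 40, Nova, 21, p1, 23), (24, Tai, 40, Nova, 13, p1, 23), (35, Cal, 38, Echo, 37, fin, 20), (35, Cal, 38, Zephyr, 37, fin, 20), (35, Eve, 10, Echo, 2, hr, 20), (35, Eve, 10, Zephyr, 2, hr, 20), (35, Kim, 38, Echo, 33, fin, 20), (35, Kim, 38, Zephyr, 33, fin, 20), (35, Zed, 38, Echo, 20, fin, 20), (35, Zed, 38, Zephyr, 20, fin, 20)}
Selection cname ≠ Vic: {(12, Kim, 19, Echo, 37, x3, 20), (12, Kim, 19, Zephyr, 37, x3, 20), (17, Hal, 40, Beta, 21, p1, 31), (17, Hal, 40, Orion, 21, p1, 31), (17, Tai, 40, Beta, 13, p1, 31), (17, Tai, 40, Orion, 13, p1, 31), (24, Hal, 40, Nova, 21, p1, 23), (24, Tai, 40, Nova, 13, p1, 23), (35, Cal, 38, Echo, 37, fin, 20), (35, Cal, 38, Zephyr, 37, fin, 20), (35, Eve, 10, Echo, 2, hr, 20), (35, Eve, 10, Zephyr, 2, hr, 20), (35, Kim, 38, Echo, 33, fin, 20), (35, Kim, 38, Zephyr, 33, fin, 20), (35, Zed, 38, Echo, 20, fin, 20), (35, Zed, 38, Zephyr, 20, fin, 20)}
π[pname]: project onto (pname) (11 duplicate(s) eliminated) → {Beta, Echo, Nova, Orion, Zephyr}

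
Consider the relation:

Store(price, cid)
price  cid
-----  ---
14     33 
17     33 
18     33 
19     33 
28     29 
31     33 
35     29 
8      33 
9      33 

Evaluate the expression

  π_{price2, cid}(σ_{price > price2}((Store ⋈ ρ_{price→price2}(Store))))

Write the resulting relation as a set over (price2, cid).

{(14, 33), (17, 33), (18, 33), (19, 33), (28, 29), (8, 33), (9, 33)}

ρ[price→price2]: schema becomes (price2, cid); tuples unchanged.
Store ⋈ ρ_{price→price2}(Store) (natural join on cid): {(14, 33, 14), (14, 33, 17), (14, 33, 18), (14, 33, 19), (14, 33, 31), (14, 33, 8), (14, 33, 9), (17, 33, 14), (17, 33, 17), (17, 33, 18), (17, 33, 19), (17, 33, 31), (17, 33, 8), (17, 33, 9), (18, 33, 14), (18, 33, 17), (18, 33, 18), (18, 33, 19), (18, 33, 31), (18, 33, 8), (18, 33, 9), (19, 33, 14), (19, 33, 17), (19, 33, 18), (19, 33, 19), (19, 33, 31), (19, 33, 8), (19, 33, 9), (28, 29, 28), (28, 29, 35), (31, 33, 14), (31, 33, 17), (31, 33, 18), (31, 33, 19), (31, 33, 31), (31, 33, 8), (31, 33, 9), (35, 29, 28), (35, 29, 35), (8, 33, 14), (8, 33, 17), (8, 33, 18), (8, 33, 19), (8, 33, 31), (8, 33, 8), (8, 33, 9), (9, 33, 14), (9, 33, 17), (9, 33, 18), (9, 33, 19), (9, 33, 31), (9, 33, 8), (9, 33, 9)}
Filtering on price > price2 leaves {(14, 33, 8), (14, 33, 9), (17, 33, 14), (17, 33, 8), (17, 33, 9), (18, 33, 14), (18, 33, 17), (18, 33, 8), (18, 33, 9), (19, 33, 14), (19, 33, 17), (19, 33, 18), (19, 33, 8), (19, 33, 9), (31, 33, 14), (31, 33, 17), (31, 33, 18), (31, 33, 19), (31, 33, 8), (31, 33, 9), (35, 29, 28), (9, 33, 8)}.
Keep only column(s) price2, cid (15 duplicate(s) eliminated): {(14, 33), (17, 33), (18, 33), (19, 33), (28, 29), (8, 33), (9, 33)}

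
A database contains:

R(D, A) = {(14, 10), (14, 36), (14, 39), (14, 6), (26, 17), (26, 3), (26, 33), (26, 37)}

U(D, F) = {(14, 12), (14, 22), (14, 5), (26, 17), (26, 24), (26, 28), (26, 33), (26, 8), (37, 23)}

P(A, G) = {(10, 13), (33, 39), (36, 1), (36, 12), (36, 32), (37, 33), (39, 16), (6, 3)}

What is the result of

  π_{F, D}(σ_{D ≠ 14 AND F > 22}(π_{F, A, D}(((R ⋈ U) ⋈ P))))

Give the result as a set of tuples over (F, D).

{(24, 26), (28, 26), (33, 26)}

Natural join on D: {(14, 10, 12), (14, 10, 22), (14, 10, 5), (14, 36, 12), (14, 36, 22), (14, 36, 5), (14, 39, 12), (14, 39, 22), (14, 39, 5), (14, 6, 12), (14, 6, 22), (14, 6, 5), (26, 17, 17), (26, 17, 24), (26, 17, 28), (26, 17, 33), (26, 17, 8), (26, 3, 17), (26, 3, 24), (26, 3, 28), (26, 3, 33), (26, 3, 8), (26, 33, 17), (26, 33, 24), (26, 33, 28), (26, 33, 33), (26, 33, 8), (26, 37, 17), (26, 37, 24), (26, 37, 28), (26, 37, 33), (26, 37, 8)}
Natural join on A: {(14, 10, 12, 13), (14, 10, 22, 13), (14, 10, 5, 13), (14, 36, 12, 1), (14, 36, 12, 12), (14, 36, 12, 32), (14, 36, 22, 1), (14, 36, 22, 12), (14, 36, 22, 32), (14, 36, 5, 1), (14, 36, 5, 12), (14, 36, 5, 32), (14, 39, 12, 16), (14, 39, 22, 16), (14, 39, 5, 16), (14, 6, 12, 3), (14, 6, 22, 3), (14, 6, 5, 3), (26, 33, 17, 39), (26, 33, 24, 39), (26, 33, 28, 39), (26, 33, 33, 39), (26, 33, 8, 39), (26, 37, 17, 33), (26, 37, 24, 33), (26, 37, 28, 33), (26, 37, 33, 33), (26, 37, 8, 33)}
Projecting to F, A, D (6 duplicate(s) eliminated): {(12, 10, 14), (12, 36, 14), (12, 39, 14), (12, 6, 14), (17, 33, 26), (17, 37, 26), (22, 10, 14), (22, 36, 14), (22, 39, 14), (22, 6, 14), (24, 33, 26), (24, 37, 26), (28, 33, 26), (28, 37, 26), (33, 33, 26), (33, 37, 26), (5, 10, 14), (5, 36, 14), (5, 39, 14), (5, 6, 14), (8, 33, 26), (8, 37, 26)}
Filtering on D ≠ 14 AND F > 22 leaves {(24, 33, 26), (24, 37, 26), (28, 33, 26), (28, 37, 26), (33, 33, 26), (33, 37, 26)}.
Projecting to F, D (3 duplicate(s) eliminated): {(24, 26), (28, 26), (33, 26)}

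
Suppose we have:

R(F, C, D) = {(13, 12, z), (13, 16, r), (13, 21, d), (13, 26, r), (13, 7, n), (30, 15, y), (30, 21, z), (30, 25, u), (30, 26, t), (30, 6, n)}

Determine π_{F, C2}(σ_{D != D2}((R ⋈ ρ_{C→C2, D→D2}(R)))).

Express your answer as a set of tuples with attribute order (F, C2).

{(13, 12), (13, 16), (13, 21), (13, 26), (13, 7), (30, 15), (30, 21), (30, 25), (30, 26), (30, 6)}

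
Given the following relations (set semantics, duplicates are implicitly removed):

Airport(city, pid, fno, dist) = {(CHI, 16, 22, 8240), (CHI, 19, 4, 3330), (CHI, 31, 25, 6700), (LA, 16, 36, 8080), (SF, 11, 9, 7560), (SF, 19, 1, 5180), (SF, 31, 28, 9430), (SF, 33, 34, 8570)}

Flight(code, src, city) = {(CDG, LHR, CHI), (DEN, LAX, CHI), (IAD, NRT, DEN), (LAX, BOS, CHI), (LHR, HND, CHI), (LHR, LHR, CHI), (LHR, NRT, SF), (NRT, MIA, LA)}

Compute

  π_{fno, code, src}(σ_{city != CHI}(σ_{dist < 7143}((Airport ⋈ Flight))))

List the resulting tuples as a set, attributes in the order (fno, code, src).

Joining Airport and Flight on city yields {(CHI, 16, 22, 8240, CDG, LHR), (CHI, 16, 22, 8240, DEN, LAX), (CHI, 16, 22, 8240, LAX, BOS), (CHI, 16, 22, 8240, LHR, HND), (CHI, 16, 22, 8240, LHR, LHR), (CHI, 19, 4, 3330, CDG, LHR), (CHI, 19, 4, 3330, DEN, LAX), (CHI, 19, 4, 3330, LAX, BOS), (CHI, 19, 4, 3330, LHR, HND), (CHI, 19, 4, 3330, LHR, LHR), (CHI, 31, 25, 6700, CDG, LHR), (CHI, 31, 25, 6700, DEN, LAX), (CHI, 31, 25, 6700, LAX, BOS), (CHI, 31, 25, 6700, LHR, HND), (CHI, 31, 25, 6700, LHR, LHR), (LA, 16, 36, 8080, NRT, MIA), (SF, 11, 9, 7560, LHR, NRT), (SF, 19, 1, 5180, LHR, NRT), (SF, 31, 28, 9430, LHR, NRT), (SF, 33, 34, 8570, LHR, NRT)}.
Filtering on dist < 7143 leaves {(CHI, 19, 4, 3330, CDG, LHR), (CHI, 19, 4, 3330, DEN, LAX), (CHI, 19, 4, 3330, LAX, BOS), (CHI, 19, 4, 3330, LHR, HND), (CHI, 19, 4, 3330, LHR, LHR), (CHI, 31, 25, 6700, CDG, LHR), (CHI, 31, 25, 6700, DEN, LAX), (CHI, 31, 25, 6700, LAX, BOS), (CHI, 31, 25, 6700, LHR, HND), (CHI, 31, 25, 6700, LHR, LHR), (SF, 19, 1, 5180, LHR, NRT)}.
Filtering on city != CHI leaves {(SF, 19, 1, 5180, LHR, NRT)}.
Projecting to fno, code, src: {(1, LHR, NRT)}

{(1, LHR, NRT)}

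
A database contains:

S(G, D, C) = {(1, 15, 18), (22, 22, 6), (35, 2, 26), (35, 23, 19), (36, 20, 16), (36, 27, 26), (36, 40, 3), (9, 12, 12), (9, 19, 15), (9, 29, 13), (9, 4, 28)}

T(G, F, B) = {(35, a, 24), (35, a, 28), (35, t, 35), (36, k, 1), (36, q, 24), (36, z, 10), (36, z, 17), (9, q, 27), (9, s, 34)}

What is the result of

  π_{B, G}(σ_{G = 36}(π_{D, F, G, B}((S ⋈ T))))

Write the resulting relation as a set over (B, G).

{(1, 36), (10, 36), (17, 36), (24, 36)}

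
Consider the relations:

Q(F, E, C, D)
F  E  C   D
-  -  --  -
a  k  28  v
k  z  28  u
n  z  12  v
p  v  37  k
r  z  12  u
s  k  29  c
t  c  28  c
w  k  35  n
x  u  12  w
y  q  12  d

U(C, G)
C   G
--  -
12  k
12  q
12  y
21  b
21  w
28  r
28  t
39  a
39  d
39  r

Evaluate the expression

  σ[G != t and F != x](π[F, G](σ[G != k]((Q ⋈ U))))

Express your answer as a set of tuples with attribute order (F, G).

Joining Q and U on C yields {(a, k, 28, v, r), (a, k, 28, v, t), (k, z, 28, u, r), (k, z, 28, u, t), (n, z, 12, v, k), (n, z, 12, v, q), (n, z, 12, v, y), (r, z, 12, u, k), (r, z, 12, u, q), (r, z, 12, u, y), (t, c, 28, c, r), (t, c, 28, c, t), (x, u, 12, w, k), (x, u, 12, w, q), (x, u, 12, w, y), (y, q, 12, d, k), (y, q, 12, d, q), (y, q, 12, d, y)}.
Filtering on G != k leaves {(a, k, 28, v, r), (a, k, 28, v, t), (k, z, 28, u, r), (k, z, 28, u, t), (n, z, 12, v, q), (n, z, 12, v, y), (r, z, 12, u, q), (r, z, 12, u, y), (t, c, 28, c, r), (t, c, 28, c, t), (x, u, 12, w, q), (x, u, 12, w, y), (y, q, 12, d, q), (y, q, 12, d, y)}.
π_{F, G} gives {(a, r), (a, t), (k, r), (k, t), (n, q), (n, y), (r, q), (r, y), (t, r), (t, t), (x, q), (x, y), (y, q), (y, y)}.
Filtering on G != t and F != x leaves {(a, r), (k, r), (n, q), (n, y), (r, q), (r, y), (t, r), (y, q), (y, y)}.

{(a, r), (k, r), (n, q), (n, y), (r, q), (r, y), (t, r), (y, q), (y, y)}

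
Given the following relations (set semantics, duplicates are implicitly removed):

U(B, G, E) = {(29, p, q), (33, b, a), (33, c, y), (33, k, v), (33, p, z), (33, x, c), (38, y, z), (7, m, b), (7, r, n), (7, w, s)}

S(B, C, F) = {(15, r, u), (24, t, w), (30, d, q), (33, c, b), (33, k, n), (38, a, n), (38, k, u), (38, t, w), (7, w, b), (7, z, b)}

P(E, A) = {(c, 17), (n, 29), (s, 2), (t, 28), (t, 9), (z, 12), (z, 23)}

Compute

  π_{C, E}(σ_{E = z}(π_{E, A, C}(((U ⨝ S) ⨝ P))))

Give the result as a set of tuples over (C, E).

{(a, z), (c, z), (k, z), (t, z)}

Natural join on B: {(33, b, a, c, b), (33, b, a, k, n), (33, c, y, c, b), (33, c, y, k, n), (33, k, v, c, b), (33, k, v, k, n), (33, p, z, c, b), (33, p, z, k, n), (33, x, c, c, b), (33, x, c, k, n), (38, y, z, a, n), (38, y, z, k, u), (38, y, z, t, w), (7, m, b, w, b), (7, m, b, z, b), (7, r, n, w, b), (7, r, n, z, b), (7, w, s, w, b), (7, w, s, z, b)}
Natural join on E: {(33, p, z, c, b, 12), (33, p, z, c, b, 23), (33, p, z, k, n, 12), (33, p, z, k, n, 23), (33, x, c, c, b, 17), (33, x, c, k, n, 17), (38, y, z, a, n, 12), (38, y, z, a, n, 23), (38, y, z, k, u, 12), (38, y, z, k, u, 23), (38, y, z, t, w, 12), (38, y, z, t, w, 23), (7, r, n, w, b, 29), (7, r, n, z, b, 29), (7, w, s, w, b, 2), (7, w, s, z, b, 2)}
Keep only column(s) E, A, C (2 duplicate(s) eliminated): {(c, 17, c), (c, 17, k), (n, 29, w), (n, 29, z), (s, 2, w), (s, 2, z), (z, 12, a), (z, 12, c), (z, 12, k), (z, 12, t), (z, 23, a), (z, 23, c), (z, 23, k), (z, 23, t)}
σ[E = z]: keep tuples satisfying E = z → {(z, 12, a), (z, 12, c), (z, 12, k), (z, 12, t), (z, 23, a), (z, 23, c), (z, 23, k), (z, 23, t)}
Keep only column(s) C, E (4 duplicate(s) eliminated): {(a, z), (c, z), (k, z), (t, z)}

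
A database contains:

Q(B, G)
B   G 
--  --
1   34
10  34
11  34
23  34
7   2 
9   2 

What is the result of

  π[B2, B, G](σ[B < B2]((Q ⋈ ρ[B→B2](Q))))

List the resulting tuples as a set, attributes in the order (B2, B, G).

ρ[B→B2]: schema becomes (B2, G); tuples unchanged.
Joining Q and ρ[B→B2](Q) on G yields {(1, 34, 1), (1, 34, 10), (1, 34, 11), (1, 34, 23), (10, 34, 1), (10, 34, 10), (10, 34, 11), (10, 34, 23), (11, 34, 1), (11, 34, 10), (11, 34, 11), (11, 34, 23), (23, 34, 1), (23, 34, 10), (23, 34, 11), (23, 34, 23), (7, 2, 7), (7, 2, 9), (9, 2, 7), (9, 2, 9)}.
Selection B < B2: {(1, 34, 10), (1, 34, 11), (1, 34, 23), (10, 34, 11), (10, 34, 23), (11, 34, 23), (7, 2, 9)}
π[B2, B, G]: project onto (B2, B, G) → {(10, 1, 34), (11, 1, 34), (11, 10, 34), (23, 1, 34), (23, 10, 34), (23, 11, 34), (9, 7, 2)}

{(10, 1, 34), (11, 1, 34), (11, 10, 34), (23, 1, 34), (23, 10, 34), (23, 11, 34), (9, 7, 2)}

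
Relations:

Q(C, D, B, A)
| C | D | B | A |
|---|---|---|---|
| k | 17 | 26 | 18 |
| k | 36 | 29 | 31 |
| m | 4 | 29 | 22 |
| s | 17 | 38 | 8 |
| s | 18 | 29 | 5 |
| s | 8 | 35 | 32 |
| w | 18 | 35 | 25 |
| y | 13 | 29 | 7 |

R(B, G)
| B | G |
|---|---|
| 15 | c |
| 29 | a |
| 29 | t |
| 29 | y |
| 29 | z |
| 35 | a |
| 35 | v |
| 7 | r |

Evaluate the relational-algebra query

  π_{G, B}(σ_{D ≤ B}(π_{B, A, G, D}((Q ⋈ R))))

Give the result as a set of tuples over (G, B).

{(a, 29), (a, 35), (t, 29), (v, 35), (y, 29), (z, 29)}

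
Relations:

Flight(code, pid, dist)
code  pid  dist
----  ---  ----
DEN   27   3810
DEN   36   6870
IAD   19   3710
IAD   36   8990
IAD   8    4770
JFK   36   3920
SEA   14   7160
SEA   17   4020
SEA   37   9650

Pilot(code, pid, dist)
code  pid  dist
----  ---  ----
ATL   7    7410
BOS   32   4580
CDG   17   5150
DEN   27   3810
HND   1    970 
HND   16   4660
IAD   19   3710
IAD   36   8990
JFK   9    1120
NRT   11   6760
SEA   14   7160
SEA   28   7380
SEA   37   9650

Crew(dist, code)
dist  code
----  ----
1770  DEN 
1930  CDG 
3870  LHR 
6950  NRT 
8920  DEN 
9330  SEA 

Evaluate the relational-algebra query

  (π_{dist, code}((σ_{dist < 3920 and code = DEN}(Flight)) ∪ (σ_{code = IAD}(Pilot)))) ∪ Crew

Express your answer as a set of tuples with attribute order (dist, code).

Filtering on dist < 3920 and code = DEN leaves {(DEN, 27, 3810)}.
Filtering on code = IAD leaves {(IAD, 19, 3710), (IAD, 36, 8990)}.
Union: {(DEN, 27, 3810)} with {(IAD, 19, 3710), (IAD, 36, 8990)} → {(DEN, 27, 3810), (IAD, 19, 3710), (IAD, 36, 8990)}
π_{dist, code} gives {(3710, IAD), (3810, DEN), (8990, IAD)}.
Union: {(3710, IAD), (3810, DEN), (8990, IAD)} with {(1770, DEN), (1930, CDG), (3870, LHR), (6950, NRT), (8920, DEN), (9330, SEA)} → {(1770, DEN), (1930, CDG), (3710, IAD), (3810, DEN), (3870, LHR), (6950, NRT), (8920, DEN), (8990, IAD), (9330, SEA)}

{(1770, DEN), (1930, CDG), (3710, IAD), (3810, DEN), (3870, LHR), (6950, NRT), (8920, DEN), (8990, IAD), (9330, SEA)}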